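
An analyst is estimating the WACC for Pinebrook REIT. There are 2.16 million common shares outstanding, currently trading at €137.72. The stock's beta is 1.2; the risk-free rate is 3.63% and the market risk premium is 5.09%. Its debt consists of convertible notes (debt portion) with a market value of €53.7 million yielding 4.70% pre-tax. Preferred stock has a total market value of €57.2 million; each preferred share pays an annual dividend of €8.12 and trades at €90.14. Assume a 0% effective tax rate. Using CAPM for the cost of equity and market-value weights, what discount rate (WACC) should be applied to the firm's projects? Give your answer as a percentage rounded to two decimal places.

8.97%

Cost of equity via CAPM: Re = 3.63% + 1.2 × 5.09% = 9.7380%.
Cost of preferred: Rp = 8.12 / 90.14 = 9.0082%.
Market value of equity E = 137.72 × 2.16m = 297.4752m.
Total capital V = 297.4752 + 57.2 + 53.7 = 408.3752.
Equity: weight = 297.4752/408.3752 = 0.7284; cost = 9.738%.
Preferred: weight = 57.2/408.3752 = 0.1401; cost = 9.0082%.
Convertible notes (debt portion): weight = 53.7/408.3752 = 0.1315; after-tax cost = 4.7% × (1 − 0%) = 4.7000%.
WACC = 0.7284 × 9.7380% + 0.1401 × 9.0082% + 0.1315 × 4.7000% = 8.9733%.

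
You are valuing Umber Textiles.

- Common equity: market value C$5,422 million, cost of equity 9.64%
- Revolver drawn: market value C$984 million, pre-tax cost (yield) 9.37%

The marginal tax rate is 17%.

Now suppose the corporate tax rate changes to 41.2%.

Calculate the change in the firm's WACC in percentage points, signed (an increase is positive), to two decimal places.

Current WACC:
Total capital V = 5422 + 984 = 6406.
Equity: weight = 5422/6406 = 0.8464; cost = 9.64%.
Revolver drawn: weight = 984/6406 = 0.1536; after-tax cost = 9.37% × (1 − 17%) = 7.7771%.
WACC = 0.8464 × 9.6400% + 0.1536 × 7.7771% = 9.3538%.
After the change:
Total capital V = 5422 + 984 = 6406.
Equity: weight = 5422/6406 = 0.8464; cost = 9.64%.
Revolver drawn: weight = 984/6406 = 0.1536; after-tax cost = 9.37% × (1 − 41.2%) = 5.5096%.
WACC = 0.8464 × 9.6400% + 0.1536 × 5.5096% = 9.0055%.
Change in WACC = 9.0055% − 9.3538% = -0.3483 pp.

-0.35 pp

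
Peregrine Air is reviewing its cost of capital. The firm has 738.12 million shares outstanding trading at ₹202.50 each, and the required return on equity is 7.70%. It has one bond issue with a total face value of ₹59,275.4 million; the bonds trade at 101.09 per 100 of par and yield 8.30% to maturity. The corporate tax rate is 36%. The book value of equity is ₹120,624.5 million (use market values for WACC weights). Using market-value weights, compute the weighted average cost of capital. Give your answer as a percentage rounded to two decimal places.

7.02%

Market value of equity E = 202.5 × 738.12m = 149469.3m. Market value of debt D = 59275.4m × 101.09/100 = 59921.50186m.
Total capital V = 149469.3 + 59921.50186 = 209390.80186.
Equity: weight = 149469.3/209390.80186 = 0.7138; cost = 7.7%.
Bonds outstanding: weight = 59921.50186/209390.80186 = 0.2862; after-tax cost = 8.3% × (1 − 36%) = 5.3120%.
WACC = 0.7138 × 7.7000% + 0.2862 × 5.3120% = 7.0166%.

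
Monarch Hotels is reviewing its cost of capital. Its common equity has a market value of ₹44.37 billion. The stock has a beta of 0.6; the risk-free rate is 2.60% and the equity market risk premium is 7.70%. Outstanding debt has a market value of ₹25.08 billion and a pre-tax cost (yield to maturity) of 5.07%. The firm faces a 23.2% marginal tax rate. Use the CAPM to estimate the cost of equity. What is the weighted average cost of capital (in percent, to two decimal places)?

6.02%

Cost of equity via CAPM: Re = 2.6% + 0.6 × 7.7% = 7.2200%.
Total capital V = 44.37 + 25.08 = 69.45.
Equity: weight = 44.37/69.45 = 0.6389; cost = 7.22%.
Debt: weight = 25.08/69.45 = 0.3611; after-tax cost = 5.07% × (1 − 23.2%) = 3.8938%.
WACC = 0.6389 × 7.2200% + 0.3611 × 3.8938% = 6.0188%.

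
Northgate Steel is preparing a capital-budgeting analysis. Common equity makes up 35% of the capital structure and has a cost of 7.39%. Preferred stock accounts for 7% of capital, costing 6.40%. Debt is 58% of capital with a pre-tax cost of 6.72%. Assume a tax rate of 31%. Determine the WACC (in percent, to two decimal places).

5.72%

After-tax cost of debt = 6.72% × (1 − 31%) = 4.6368%.
WACC = 0.350 × 7.3900% + 0.070 × 6.4000% + 0.580 × 4.6368% = 5.7238%.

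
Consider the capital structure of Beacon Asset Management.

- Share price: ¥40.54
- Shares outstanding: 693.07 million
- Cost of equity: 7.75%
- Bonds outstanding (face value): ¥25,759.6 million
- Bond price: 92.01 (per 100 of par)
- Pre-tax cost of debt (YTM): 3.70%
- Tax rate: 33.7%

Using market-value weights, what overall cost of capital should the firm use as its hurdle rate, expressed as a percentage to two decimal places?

Market value of equity E = 40.54 × 693.07m = 28097.0578m. Market value of debt D = 25759.6m × 92.01/100 = 23701.40796m.
Total capital V = 28097.0578 + 23701.40796 = 51798.46576.
Equity: weight = 28097.0578/51798.46576 = 0.5424; cost = 7.75%.
Bonds outstanding: weight = 23701.40796/51798.46576 = 0.4576; after-tax cost = 3.7% × (1 − 33.7%) = 2.4531%.
WACC = 0.5424 × 7.7500% + 0.4576 × 2.4531% = 5.3263%.

5.33%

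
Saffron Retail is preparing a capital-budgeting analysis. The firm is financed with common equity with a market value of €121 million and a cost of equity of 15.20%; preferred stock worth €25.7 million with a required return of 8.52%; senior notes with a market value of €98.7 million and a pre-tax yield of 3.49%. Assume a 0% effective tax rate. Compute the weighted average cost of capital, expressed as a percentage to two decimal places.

Total capital V = 121 + 25.7 + 98.7 = 245.4.
Equity: weight = 121/245.4 = 0.4931; cost = 15.2%.
Preferred: weight = 25.7/245.4 = 0.1047; cost = 8.52%.
Senior notes: weight = 98.7/245.4 = 0.4022; after-tax cost = 3.49% × (1 − 0%) = 3.4900%.
WACC = 0.4931 × 15.2000% + 0.1047 × 8.5200% + 0.4022 × 3.4900% = 9.7907%.

9.79%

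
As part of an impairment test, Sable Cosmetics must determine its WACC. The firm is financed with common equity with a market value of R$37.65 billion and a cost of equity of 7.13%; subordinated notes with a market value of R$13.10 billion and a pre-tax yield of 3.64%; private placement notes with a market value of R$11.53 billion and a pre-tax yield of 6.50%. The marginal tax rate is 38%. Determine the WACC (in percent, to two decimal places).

Total capital V = 37.65 + 13.1 + 11.53 = 62.28.
Equity: weight = 37.65/62.28 = 0.6045; cost = 7.13%.
Subordinated notes: weight = 13.1/62.28 = 0.2103; after-tax cost = 3.64% × (1 − 38%) = 2.2568%.
Private placement notes: weight = 11.53/62.28 = 0.1851; after-tax cost = 6.5% × (1 − 38%) = 4.0300%.
WACC = 0.6045 × 7.1300% + 0.2103 × 2.2568% + 0.1851 × 4.0300% = 5.5311%.

5.53%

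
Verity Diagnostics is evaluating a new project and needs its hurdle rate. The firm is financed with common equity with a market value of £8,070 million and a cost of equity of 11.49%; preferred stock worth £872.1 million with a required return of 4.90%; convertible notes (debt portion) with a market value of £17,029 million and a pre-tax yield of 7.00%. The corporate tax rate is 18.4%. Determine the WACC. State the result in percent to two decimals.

Total capital V = 8070 + 872.1 + 17029 = 25971.1.
Equity: weight = 8070/25971.1 = 0.3107; cost = 11.49%.
Preferred: weight = 872.1/25971.1 = 0.0336; cost = 4.9%.
Convertible notes (debt portion): weight = 17029/25971.1 = 0.6557; after-tax cost = 7% × (1 − 18.4%) = 5.7120%.
WACC = 0.3107 × 11.4900% + 0.0336 × 4.9000% + 0.6557 × 5.7120% = 7.4801%.

7.48%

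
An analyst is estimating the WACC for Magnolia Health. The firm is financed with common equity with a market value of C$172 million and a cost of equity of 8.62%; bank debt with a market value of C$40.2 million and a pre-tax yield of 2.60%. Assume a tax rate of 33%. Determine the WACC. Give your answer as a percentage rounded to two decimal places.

7.32%

Total capital V = 172 + 40.2 = 212.2.
Equity: weight = 172/212.2 = 0.8106; cost = 8.62%.
Bank debt: weight = 40.2/212.2 = 0.1894; after-tax cost = 2.6% × (1 − 33%) = 1.7420%.
WACC = 0.8106 × 8.6200% + 0.1894 × 1.7420% = 7.3170%.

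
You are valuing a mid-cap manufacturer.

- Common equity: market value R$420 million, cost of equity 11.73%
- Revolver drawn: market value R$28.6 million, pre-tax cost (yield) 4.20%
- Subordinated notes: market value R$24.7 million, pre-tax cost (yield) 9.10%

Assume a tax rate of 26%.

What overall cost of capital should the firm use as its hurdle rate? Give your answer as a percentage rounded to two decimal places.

Total capital V = 420 + 28.6 + 24.7 = 473.3.
Equity: weight = 420/473.3 = 0.8874; cost = 11.73%.
Revolver drawn: weight = 28.6/473.3 = 0.0604; after-tax cost = 4.2% × (1 − 26%) = 3.1080%.
Subordinated notes: weight = 24.7/473.3 = 0.0522; after-tax cost = 9.1% × (1 − 26%) = 6.7340%.
WACC = 0.8874 × 11.7300% + 0.0604 × 3.1080% + 0.0522 × 6.7340% = 10.9483%.

10.95%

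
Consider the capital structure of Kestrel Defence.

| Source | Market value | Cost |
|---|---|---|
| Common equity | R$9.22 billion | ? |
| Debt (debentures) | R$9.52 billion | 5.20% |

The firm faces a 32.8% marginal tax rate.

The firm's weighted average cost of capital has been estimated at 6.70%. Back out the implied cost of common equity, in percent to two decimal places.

10.01%

Total capital V = 9.22 + 9.52 = 18.74.
Equity weight = 9.22/18.74 = 0.4920.
Debentures weight = 9.52/18.74 = 0.5080.
Debt contribution = 0.5080 × 5.2% × (1 − 32.8%) = 1.7752%.
Required equity contribution = 6.7% − 1.7752% = 4.9248%.
Re = 4.9248% / 0.4920 = 10.0099%.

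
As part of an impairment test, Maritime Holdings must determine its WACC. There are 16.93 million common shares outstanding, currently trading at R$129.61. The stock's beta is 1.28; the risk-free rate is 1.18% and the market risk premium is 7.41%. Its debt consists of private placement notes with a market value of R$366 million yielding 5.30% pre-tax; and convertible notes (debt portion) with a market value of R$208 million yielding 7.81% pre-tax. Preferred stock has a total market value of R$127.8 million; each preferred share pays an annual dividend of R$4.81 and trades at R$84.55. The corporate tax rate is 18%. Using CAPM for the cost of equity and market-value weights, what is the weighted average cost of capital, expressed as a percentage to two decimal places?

9.34%

Cost of equity via CAPM: Re = 1.18% + 1.28 × 7.41% = 10.6648%.
Cost of preferred: Rp = 4.81 / 84.55 = 5.6889%.
Market value of equity E = 129.61 × 16.93m = 2194.2973m.
Total capital V = 2194.2973 + 127.8 + 366 + 208 = 2896.0973.
Equity: weight = 2194.2973/2896.0973 = 0.7577; cost = 10.6648%.
Preferred: weight = 127.8/2896.0973 = 0.0441; cost = 5.6889%.
Private placement notes: weight = 366/2896.0973 = 0.1264; after-tax cost = 5.3% × (1 − 18%) = 4.3460%.
Convertible notes (debt portion): weight = 208/2896.0973 = 0.0718; after-tax cost = 7.81% × (1 − 18%) = 6.4042%.
WACC = 0.7577 × 10.6648% + 0.0441 × 5.6889% + 0.1264 × 4.3460% + 0.0718 × 6.4042% = 9.3407%.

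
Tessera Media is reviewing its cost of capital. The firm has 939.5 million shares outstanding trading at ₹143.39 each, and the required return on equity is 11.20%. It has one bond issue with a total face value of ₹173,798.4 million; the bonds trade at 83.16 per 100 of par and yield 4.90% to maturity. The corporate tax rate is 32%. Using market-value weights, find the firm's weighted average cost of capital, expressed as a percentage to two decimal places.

7.13%

Market value of equity E = 143.39 × 939.5m = 134714.905m. Market value of debt D = 173798.4m × 83.16/100 = 144530.74944m.
Total capital V = 134714.905 + 144530.74944 = 279245.65444.
Equity: weight = 134714.905/279245.65444 = 0.4824; cost = 11.2%.
Bonds outstanding: weight = 144530.74944/279245.65444 = 0.5176; after-tax cost = 4.9% × (1 − 32%) = 3.3320%.
WACC = 0.4824 × 11.2000% + 0.5176 × 3.3320% = 7.1277%.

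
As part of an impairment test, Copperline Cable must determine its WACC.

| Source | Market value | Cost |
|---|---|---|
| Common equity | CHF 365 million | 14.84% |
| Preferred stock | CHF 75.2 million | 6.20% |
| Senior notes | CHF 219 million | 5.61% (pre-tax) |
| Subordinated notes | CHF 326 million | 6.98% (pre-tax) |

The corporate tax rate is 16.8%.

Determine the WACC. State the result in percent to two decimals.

Total capital V = 365 + 75.2 + 219 + 326 = 985.2.
Equity: weight = 365/985.2 = 0.3705; cost = 14.84%.
Preferred: weight = 75.2/985.2 = 0.0763; cost = 6.2%.
Senior notes: weight = 219/985.2 = 0.2223; after-tax cost = 5.61% × (1 − 16.8%) = 4.6675%.
Subordinated notes: weight = 326/985.2 = 0.3309; after-tax cost = 6.98% × (1 − 16.8%) = 5.8074%.
WACC = 0.3705 × 14.8400% + 0.0763 × 6.2000% + 0.2223 × 4.6675% + 0.3309 × 5.8074% = 8.9304%.

8.93%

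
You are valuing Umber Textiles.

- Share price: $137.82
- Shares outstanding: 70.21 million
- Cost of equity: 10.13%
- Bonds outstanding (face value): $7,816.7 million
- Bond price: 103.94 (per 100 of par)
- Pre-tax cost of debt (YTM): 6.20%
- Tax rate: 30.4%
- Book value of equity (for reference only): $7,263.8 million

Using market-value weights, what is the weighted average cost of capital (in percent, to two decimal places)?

Market value of equity E = 137.82 × 70.21m = 9676.3422m. Market value of debt D = 7816.7m × 103.94/100 = 8124.67798m.
Total capital V = 9676.3422 + 8124.67798 = 17801.02018.
Equity: weight = 9676.3422/17801.02018 = 0.5436; cost = 10.13%.
Bonds outstanding: weight = 8124.67798/17801.02018 = 0.4564; after-tax cost = 6.2% × (1 − 30.4%) = 4.3152%.
WACC = 0.5436 × 10.1300% + 0.4564 × 4.3152% = 7.4760%.

7.48%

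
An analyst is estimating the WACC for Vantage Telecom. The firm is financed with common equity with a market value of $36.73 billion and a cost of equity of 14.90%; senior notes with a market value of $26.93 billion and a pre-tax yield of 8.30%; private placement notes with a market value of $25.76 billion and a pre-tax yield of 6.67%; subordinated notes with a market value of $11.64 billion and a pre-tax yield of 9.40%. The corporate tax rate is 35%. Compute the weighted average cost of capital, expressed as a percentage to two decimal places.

8.66%

Total capital V = 36.73 + 26.93 + 25.76 + 11.64 = 101.06.
Equity: weight = 36.73/101.06 = 0.3634; cost = 14.9%.
Senior notes: weight = 26.93/101.06 = 0.2665; after-tax cost = 8.3% × (1 − 35%) = 5.3950%.
Private placement notes: weight = 25.76/101.06 = 0.2549; after-tax cost = 6.67% × (1 − 35%) = 4.3355%.
Subordinated notes: weight = 11.64/101.06 = 0.1152; after-tax cost = 9.4% × (1 − 35%) = 6.1100%.
WACC = 0.3634 × 14.9000% + 0.2665 × 5.3950% + 0.2549 × 4.3355% + 0.1152 × 6.1100% = 8.6619%.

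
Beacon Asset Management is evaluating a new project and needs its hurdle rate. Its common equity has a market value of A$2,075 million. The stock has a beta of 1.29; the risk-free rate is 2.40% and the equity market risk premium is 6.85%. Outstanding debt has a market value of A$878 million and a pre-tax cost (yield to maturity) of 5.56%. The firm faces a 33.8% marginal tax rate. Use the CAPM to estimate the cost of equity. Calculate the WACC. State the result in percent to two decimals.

8.99%

Cost of equity via CAPM: Re = 2.4% + 1.29 × 6.85% = 11.2365%.
Total capital V = 2075 + 878 = 2953.
Equity: weight = 2075/2953 = 0.7027; cost = 11.2365%.
Debt: weight = 878/2953 = 0.2973; after-tax cost = 5.56% × (1 − 33.8%) = 3.6807%.
WACC = 0.7027 × 11.2365% + 0.2973 × 3.6807% = 8.9900%.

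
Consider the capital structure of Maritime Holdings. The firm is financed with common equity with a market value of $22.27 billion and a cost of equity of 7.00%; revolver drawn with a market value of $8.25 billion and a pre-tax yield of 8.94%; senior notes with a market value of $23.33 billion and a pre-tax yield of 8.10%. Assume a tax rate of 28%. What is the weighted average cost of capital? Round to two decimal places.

6.41%

Total capital V = 22.27 + 8.25 + 23.33 = 53.85.
Equity: weight = 22.27/53.85 = 0.4136; cost = 7%.
Revolver drawn: weight = 8.25/53.85 = 0.1532; after-tax cost = 8.94% × (1 − 28%) = 6.4368%.
Senior notes: weight = 23.33/53.85 = 0.4332; after-tax cost = 8.1% × (1 − 28%) = 5.8320%.
WACC = 0.4136 × 7.0000% + 0.1532 × 6.4368% + 0.4332 × 5.8320% = 6.4077%.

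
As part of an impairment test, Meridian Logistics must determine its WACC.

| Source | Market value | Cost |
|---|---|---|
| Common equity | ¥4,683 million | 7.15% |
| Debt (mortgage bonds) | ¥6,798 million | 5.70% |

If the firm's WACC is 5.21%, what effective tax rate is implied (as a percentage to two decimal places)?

32.04%

Total capital V = 4683 + 6798 = 11481.
Equity weight = 4683/11481 = 0.4079.
Mortgage bonds weight = 6798/11481 = 0.5921.
Equity contribution = 0.4079 × 7.15% = 2.9164%.
Debt contribution must be 5.21% − 2.9164% = 2.2936%.
0.5921 × 5.7% × (1 − T) = 2.2936%  ⇒  (1 − T) = 0.6796.
T = 32.0426%.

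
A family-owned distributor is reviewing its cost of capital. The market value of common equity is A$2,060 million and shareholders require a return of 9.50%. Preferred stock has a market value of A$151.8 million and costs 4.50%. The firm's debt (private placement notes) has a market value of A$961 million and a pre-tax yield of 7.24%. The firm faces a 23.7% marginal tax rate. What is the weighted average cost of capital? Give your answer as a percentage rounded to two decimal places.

8.06%

Total capital V = 2060 + 151.8 + 961 = 3172.8.
Equity: weight = 2060/3172.8 = 0.6493; cost = 9.5%.
Preferred: weight = 151.8/3172.8 = 0.0478; cost = 4.5%.
Private placement notes: weight = 961/3172.8 = 0.3029; after-tax cost = 7.24% × (1 − 23.7%) = 5.5241%.
WACC = 0.6493 × 9.5000% + 0.0478 × 4.5000% + 0.3029 × 5.5241% = 8.0565%.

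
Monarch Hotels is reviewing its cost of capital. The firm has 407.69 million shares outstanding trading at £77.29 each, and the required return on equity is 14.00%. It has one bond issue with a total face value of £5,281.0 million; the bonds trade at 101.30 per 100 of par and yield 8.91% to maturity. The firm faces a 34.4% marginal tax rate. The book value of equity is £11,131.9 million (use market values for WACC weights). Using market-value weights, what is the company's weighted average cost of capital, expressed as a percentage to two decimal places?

12.82%

Market value of equity E = 77.29 × 407.69m = 31510.3601m. Market value of debt D = 5281m × 101.3/100 = 5349.653m.
Total capital V = 31510.3601 + 5349.653 = 36860.0131.
Equity: weight = 31510.3601/36860.0131 = 0.8549; cost = 14%.
Bonds outstanding: weight = 5349.653/36860.0131 = 0.1451; after-tax cost = 8.91% × (1 − 34.4%) = 5.8450%.
WACC = 0.8549 × 14.0000% + 0.1451 × 5.8450% = 12.8164%.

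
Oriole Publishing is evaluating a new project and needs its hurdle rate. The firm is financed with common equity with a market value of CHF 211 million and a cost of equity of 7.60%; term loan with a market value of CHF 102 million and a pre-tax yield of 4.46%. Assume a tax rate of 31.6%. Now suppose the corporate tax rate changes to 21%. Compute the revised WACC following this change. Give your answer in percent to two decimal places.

After the change:
Total capital V = 211 + 102 = 313.
Equity: weight = 211/313 = 0.6741; cost = 7.6%.
Term loan: weight = 102/313 = 0.3259; after-tax cost = 4.46% × (1 − 21%) = 3.5234%.
WACC = 0.6741 × 7.6000% + 0.3259 × 3.5234% = 6.2715%.

6.27%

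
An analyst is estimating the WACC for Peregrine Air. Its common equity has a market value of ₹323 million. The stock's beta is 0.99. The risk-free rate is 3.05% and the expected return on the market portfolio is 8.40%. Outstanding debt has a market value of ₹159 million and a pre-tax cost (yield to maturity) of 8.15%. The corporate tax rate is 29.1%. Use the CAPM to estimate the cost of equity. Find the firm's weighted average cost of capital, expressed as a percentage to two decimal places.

Market risk premium = 8.4% − 3.05% = 5.35%.
Cost of equity via CAPM: Re = 3.05% + 0.99 × 5.35% = 8.3465%.
Total capital V = 323 + 159 = 482.
Equity: weight = 323/482 = 0.6701; cost = 8.3465%.
Debt: weight = 159/482 = 0.3299; after-tax cost = 8.15% × (1 − 29.1%) = 5.7783%.
WACC = 0.6701 × 8.3465% + 0.3299 × 5.7783% = 7.4993%.

7.50%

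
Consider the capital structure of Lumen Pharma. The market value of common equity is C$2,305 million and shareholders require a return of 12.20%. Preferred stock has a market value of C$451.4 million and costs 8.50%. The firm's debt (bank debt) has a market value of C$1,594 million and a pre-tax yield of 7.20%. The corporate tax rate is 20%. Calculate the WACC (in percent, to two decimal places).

Total capital V = 2305 + 451.4 + 1594 = 4350.4.
Equity: weight = 2305/4350.4 = 0.5298; cost = 12.2%.
Preferred: weight = 451.4/4350.4 = 0.1038; cost = 8.5%.
Bank debt: weight = 1594/4350.4 = 0.3664; after-tax cost = 7.2% × (1 − 20%) = 5.7600%.
WACC = 0.5298 × 12.2000% + 0.1038 × 8.5000% + 0.3664 × 5.7600% = 9.4564%.

9.46%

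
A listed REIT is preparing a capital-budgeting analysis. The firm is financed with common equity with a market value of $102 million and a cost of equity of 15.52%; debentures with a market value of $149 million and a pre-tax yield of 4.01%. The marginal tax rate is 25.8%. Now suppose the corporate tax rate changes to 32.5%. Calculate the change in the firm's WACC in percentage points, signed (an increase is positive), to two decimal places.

-0.16 pp

Current WACC:
Total capital V = 102 + 149 = 251.
Equity: weight = 102/251 = 0.4064; cost = 15.52%.
Debentures: weight = 149/251 = 0.5936; after-tax cost = 4.01% × (1 − 25.8%) = 2.9754%.
WACC = 0.4064 × 15.5200% + 0.5936 × 2.9754% = 8.0732%.
After the change:
Total capital V = 102 + 149 = 251.
Equity: weight = 102/251 = 0.4064; cost = 15.52%.
Debentures: weight = 149/251 = 0.5936; after-tax cost = 4.01% × (1 − 32.5%) = 2.7067%.
WACC = 0.4064 × 15.5200% + 0.5936 × 2.7067% = 7.9137%.
Change in WACC = 7.9137% − 8.0732% = -0.1595 pp.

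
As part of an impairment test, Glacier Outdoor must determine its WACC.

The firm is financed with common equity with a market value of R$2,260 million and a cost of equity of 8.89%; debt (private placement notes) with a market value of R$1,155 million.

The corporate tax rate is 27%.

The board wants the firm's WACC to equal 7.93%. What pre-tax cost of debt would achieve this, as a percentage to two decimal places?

Total capital V = 2260 + 1155 = 3415.
Equity weight = 2260/3415 = 0.6618.
Private placement notes weight = 1155/3415 = 0.3382.
Equity contribution = 0.6618 × 8.89% = 5.8833%.
Remaining for debt = 7.93% − 5.8833% = 2.0467%.
Rd × (1 − 27%) × 0.3382 = 2.0467%  ⇒  Rd = 8.2898%.

8.29%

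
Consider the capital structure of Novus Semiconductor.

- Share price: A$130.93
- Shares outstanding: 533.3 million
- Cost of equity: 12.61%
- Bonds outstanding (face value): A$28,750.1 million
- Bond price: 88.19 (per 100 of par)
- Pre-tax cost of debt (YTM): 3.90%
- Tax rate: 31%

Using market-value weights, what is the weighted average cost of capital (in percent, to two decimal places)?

Market value of equity E = 130.93 × 533.3m = 69824.969m. Market value of debt D = 28750.1m × 88.19/100 = 25354.71319m.
Total capital V = 69824.969 + 25354.71319 = 95179.68219.
Equity: weight = 69824.969/95179.68219 = 0.7336; cost = 12.61%.
Bonds outstanding: weight = 25354.71319/95179.68219 = 0.2664; after-tax cost = 3.9% × (1 − 31%) = 2.6910%.
WACC = 0.7336 × 12.6100% + 0.2664 × 2.6910% = 9.9677%.

9.97%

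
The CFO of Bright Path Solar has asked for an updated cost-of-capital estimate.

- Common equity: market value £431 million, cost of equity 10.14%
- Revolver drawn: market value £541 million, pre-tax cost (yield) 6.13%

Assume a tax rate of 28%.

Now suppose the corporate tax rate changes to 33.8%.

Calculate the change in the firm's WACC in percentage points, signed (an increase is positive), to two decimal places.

-0.20 pp

Current WACC:
Total capital V = 431 + 541 = 972.
Equity: weight = 431/972 = 0.4434; cost = 10.14%.
Revolver drawn: weight = 541/972 = 0.5566; after-tax cost = 6.13% × (1 − 28%) = 4.4136%.
WACC = 0.4434 × 10.1400% + 0.5566 × 4.4136% = 6.9528%.
After the change:
Total capital V = 431 + 541 = 972.
Equity: weight = 431/972 = 0.4434; cost = 10.14%.
Revolver drawn: weight = 541/972 = 0.5566; after-tax cost = 6.13% × (1 − 33.8%) = 4.0581%.
WACC = 0.4434 × 10.1400% + 0.5566 × 4.0581% = 6.7549%.
Change in WACC = 6.7549% − 6.9528% = -0.1979 pp.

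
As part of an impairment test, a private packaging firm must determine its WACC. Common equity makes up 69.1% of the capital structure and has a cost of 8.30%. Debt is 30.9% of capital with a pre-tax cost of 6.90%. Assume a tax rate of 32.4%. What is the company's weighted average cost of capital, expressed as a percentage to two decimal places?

After-tax cost of debt = 6.9% × (1 − 32.4%) = 4.6644%.
WACC = 0.691 × 8.3000% + 0.309 × 4.6644% = 7.1766%.

7.18%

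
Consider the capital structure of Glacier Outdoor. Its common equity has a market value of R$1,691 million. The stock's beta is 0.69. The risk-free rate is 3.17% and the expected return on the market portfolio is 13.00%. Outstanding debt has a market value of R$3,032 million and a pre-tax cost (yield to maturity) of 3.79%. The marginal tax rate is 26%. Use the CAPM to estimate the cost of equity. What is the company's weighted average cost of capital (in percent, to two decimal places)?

5.36%

Market risk premium = 13.0% − 3.17% = 9.83%.
Cost of equity via CAPM: Re = 3.17% + 0.69 × 9.83% = 9.9527%.
Total capital V = 1691 + 3032 = 4723.
Equity: weight = 1691/4723 = 0.3580; cost = 9.9527%.
Debt: weight = 3032/4723 = 0.6420; after-tax cost = 3.79% × (1 − 26%) = 2.8046%.
WACC = 0.3580 × 9.9527% + 0.6420 × 2.8046% = 5.3639%.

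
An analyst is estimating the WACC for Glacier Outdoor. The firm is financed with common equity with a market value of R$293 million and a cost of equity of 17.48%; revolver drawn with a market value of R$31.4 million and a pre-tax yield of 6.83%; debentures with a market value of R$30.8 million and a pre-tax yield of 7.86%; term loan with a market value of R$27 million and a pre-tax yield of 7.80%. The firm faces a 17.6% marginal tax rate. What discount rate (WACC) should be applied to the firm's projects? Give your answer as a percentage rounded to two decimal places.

Total capital V = 293 + 31.4 + 30.8 + 27 = 382.2.
Equity: weight = 293/382.2 = 0.7666; cost = 17.48%.
Revolver drawn: weight = 31.4/382.2 = 0.0822; after-tax cost = 6.83% × (1 − 17.6%) = 5.6279%.
Debentures: weight = 30.8/382.2 = 0.0806; after-tax cost = 7.86% × (1 − 17.6%) = 6.4766%.
Term loan: weight = 27/382.2 = 0.0706; after-tax cost = 7.8% × (1 − 17.6%) = 6.4272%.
WACC = 0.7666 × 17.4800% + 0.0822 × 5.6279% + 0.0806 × 6.4766% + 0.0706 × 6.4272% = 14.8388%.

14.84%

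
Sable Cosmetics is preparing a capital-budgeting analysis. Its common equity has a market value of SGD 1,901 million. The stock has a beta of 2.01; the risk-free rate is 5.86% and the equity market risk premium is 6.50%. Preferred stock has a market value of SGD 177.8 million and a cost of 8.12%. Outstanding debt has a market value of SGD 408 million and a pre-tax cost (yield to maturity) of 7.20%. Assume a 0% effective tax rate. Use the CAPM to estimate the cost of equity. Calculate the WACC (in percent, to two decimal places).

Cost of equity via CAPM: Re = 5.86% + 2.01 × 6.5% = 18.9250%.
Total capital V = 1901 + 177.8 + 408 = 2486.8.
Equity: weight = 1901/2486.8 = 0.7644; cost = 18.925%.
Preferred: weight = 177.8/2486.8 = 0.0715; cost = 8.12%.
Debt: weight = 408/2486.8 = 0.1641; after-tax cost = 7.2% × (1 − 0%) = 7.2000%.
WACC = 0.7644 × 18.9250% + 0.0715 × 8.1200% + 0.1641 × 7.2000% = 16.2288%.

16.23%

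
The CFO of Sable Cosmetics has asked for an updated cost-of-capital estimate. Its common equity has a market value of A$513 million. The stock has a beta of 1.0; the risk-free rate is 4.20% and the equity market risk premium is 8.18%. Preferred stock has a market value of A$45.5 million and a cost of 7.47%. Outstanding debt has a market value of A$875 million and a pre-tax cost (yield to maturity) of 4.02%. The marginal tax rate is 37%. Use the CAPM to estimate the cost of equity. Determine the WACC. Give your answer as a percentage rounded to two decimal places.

Cost of equity via CAPM: Re = 4.2% + 1.0 × 8.18% = 12.3800%.
Total capital V = 513 + 45.5 + 875 = 1433.5.
Equity: weight = 513/1433.5 = 0.3579; cost = 12.38%.
Preferred: weight = 45.5/1433.5 = 0.0317; cost = 7.47%.
Debt: weight = 875/1433.5 = 0.6104; after-tax cost = 4.02% × (1 − 37%) = 2.5326%.
WACC = 0.3579 × 12.3800% + 0.0317 × 7.4700% + 0.6104 × 2.5326% = 6.2134%.

6.21%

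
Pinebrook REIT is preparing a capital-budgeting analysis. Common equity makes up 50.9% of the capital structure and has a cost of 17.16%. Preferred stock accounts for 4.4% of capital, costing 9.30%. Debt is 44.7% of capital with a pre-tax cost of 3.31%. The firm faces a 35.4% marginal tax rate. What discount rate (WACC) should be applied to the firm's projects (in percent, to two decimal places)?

After-tax cost of debt = 3.31% × (1 − 35.4%) = 2.1383%.
WACC = 0.509 × 17.1600% + 0.044 × 9.3000% + 0.447 × 2.1383% = 10.0994%.

10.10%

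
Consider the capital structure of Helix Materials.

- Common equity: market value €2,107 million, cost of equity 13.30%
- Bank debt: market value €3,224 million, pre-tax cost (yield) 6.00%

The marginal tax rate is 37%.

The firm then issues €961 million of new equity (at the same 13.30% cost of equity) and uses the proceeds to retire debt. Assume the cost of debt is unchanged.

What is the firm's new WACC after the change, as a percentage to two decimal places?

9.26%

After the change:
Total capital V = 3068 + 2263 = 5331.
Equity: weight = 3068/5331 = 0.5755; cost = 13.3%.
Bank debt: weight = 2263/5331 = 0.4245; after-tax cost = 6% × (1 − 37%) = 3.7800%.
WACC = 0.5755 × 13.3000% + 0.4245 × 3.7800% = 9.2588%.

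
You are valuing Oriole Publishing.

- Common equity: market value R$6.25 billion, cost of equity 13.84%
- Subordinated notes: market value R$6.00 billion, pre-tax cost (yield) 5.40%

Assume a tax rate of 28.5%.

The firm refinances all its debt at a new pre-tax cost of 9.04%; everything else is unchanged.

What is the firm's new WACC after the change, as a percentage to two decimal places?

After the change:
Total capital V = 6.25 + 6 = 12.25.
Equity: weight = 6.25/12.25 = 0.5102; cost = 13.84%.
Subordinated notes: weight = 6/12.25 = 0.4898; after-tax cost = 9.04% × (1 − 28.5%) = 6.4636%.
WACC = 0.5102 × 13.8400% + 0.4898 × 6.4636% = 10.2271%.

10.23%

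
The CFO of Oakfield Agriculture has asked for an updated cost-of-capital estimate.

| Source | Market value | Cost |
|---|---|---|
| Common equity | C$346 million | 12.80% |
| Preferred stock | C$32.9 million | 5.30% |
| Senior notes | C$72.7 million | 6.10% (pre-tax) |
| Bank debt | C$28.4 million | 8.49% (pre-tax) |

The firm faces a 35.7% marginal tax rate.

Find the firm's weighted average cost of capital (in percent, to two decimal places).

10.51%

Total capital V = 346 + 32.9 + 72.7 + 28.4 = 480.
Equity: weight = 346/480 = 0.7208; cost = 12.8%.
Preferred: weight = 32.9/480 = 0.0685; cost = 5.3%.
Senior notes: weight = 72.7/480 = 0.1515; after-tax cost = 6.1% × (1 − 35.7%) = 3.9223%.
Bank debt: weight = 28.4/480 = 0.0592; after-tax cost = 8.49% × (1 − 35.7%) = 5.4591%.
WACC = 0.7208 × 12.8000% + 0.0685 × 5.3000% + 0.1515 × 3.9223% + 0.0592 × 5.4591% = 10.5070%.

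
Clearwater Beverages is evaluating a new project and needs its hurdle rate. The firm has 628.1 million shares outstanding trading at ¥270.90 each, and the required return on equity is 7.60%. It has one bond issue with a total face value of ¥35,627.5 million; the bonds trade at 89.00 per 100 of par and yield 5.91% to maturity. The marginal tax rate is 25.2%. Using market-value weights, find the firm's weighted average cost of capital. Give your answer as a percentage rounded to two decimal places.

7.10%

Market value of equity E = 270.9 × 628.1m = 170152.29m. Market value of debt D = 35627.5m × 89.0/100 = 31708.475m.
Total capital V = 170152.29 + 31708.475 = 201860.765.
Equity: weight = 170152.29/201860.765 = 0.8429; cost = 7.6%.
Bonds outstanding: weight = 31708.475/201860.765 = 0.1571; after-tax cost = 5.91% × (1 − 25.2%) = 4.4207%.
WACC = 0.8429 × 7.6000% + 0.1571 × 4.4207% = 7.1006%.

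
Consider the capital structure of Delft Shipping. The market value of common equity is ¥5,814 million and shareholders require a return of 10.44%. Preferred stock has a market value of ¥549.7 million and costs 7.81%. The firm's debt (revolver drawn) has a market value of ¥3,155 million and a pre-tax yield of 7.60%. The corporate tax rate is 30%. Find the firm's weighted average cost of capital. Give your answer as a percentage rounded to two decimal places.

Total capital V = 5814 + 549.7 + 3155 = 9518.7.
Equity: weight = 5814/9518.7 = 0.6108; cost = 10.44%.
Preferred: weight = 549.7/9518.7 = 0.0577; cost = 7.81%.
Revolver drawn: weight = 3155/9518.7 = 0.3315; after-tax cost = 7.6% × (1 − 30%) = 5.3200%.
WACC = 0.6108 × 10.4400% + 0.0577 × 7.8100% + 0.3315 × 5.3200% = 8.5911%.

8.59%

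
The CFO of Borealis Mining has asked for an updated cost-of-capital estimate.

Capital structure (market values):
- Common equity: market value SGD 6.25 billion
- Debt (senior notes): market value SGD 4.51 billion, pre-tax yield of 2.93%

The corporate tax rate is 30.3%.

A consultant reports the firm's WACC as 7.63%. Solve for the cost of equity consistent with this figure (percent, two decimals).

Total capital V = 6.25 + 4.51 = 10.76.
Equity weight = 6.25/10.76 = 0.5809.
Senior notes weight = 4.51/10.76 = 0.4191.
Debt contribution = 0.4191 × 2.93% × (1 − 30.3%) = 0.8560%.
Required equity contribution = 7.63% − 0.8560% = 6.7740%.
Re = 6.7740% / 0.5809 = 11.6621%.

11.66%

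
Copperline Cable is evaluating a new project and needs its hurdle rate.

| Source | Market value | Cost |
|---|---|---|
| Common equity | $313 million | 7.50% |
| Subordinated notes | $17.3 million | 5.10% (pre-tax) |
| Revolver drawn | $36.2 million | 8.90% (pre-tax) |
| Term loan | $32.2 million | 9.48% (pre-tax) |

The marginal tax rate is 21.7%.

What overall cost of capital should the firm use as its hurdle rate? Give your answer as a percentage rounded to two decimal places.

Total capital V = 313 + 17.3 + 36.2 + 32.2 = 398.7.
Equity: weight = 313/398.7 = 0.7851; cost = 7.5%.
Subordinated notes: weight = 17.3/398.7 = 0.0434; after-tax cost = 5.1% × (1 − 21.7%) = 3.9933%.
Revolver drawn: weight = 36.2/398.7 = 0.0908; after-tax cost = 8.9% × (1 − 21.7%) = 6.9687%.
Term loan: weight = 32.2/398.7 = 0.0808; after-tax cost = 9.48% × (1 − 21.7%) = 7.4228%.
WACC = 0.7851 × 7.5000% + 0.0434 × 3.9933% + 0.0908 × 6.9687% + 0.0808 × 7.4228% = 7.2934%.

7.29%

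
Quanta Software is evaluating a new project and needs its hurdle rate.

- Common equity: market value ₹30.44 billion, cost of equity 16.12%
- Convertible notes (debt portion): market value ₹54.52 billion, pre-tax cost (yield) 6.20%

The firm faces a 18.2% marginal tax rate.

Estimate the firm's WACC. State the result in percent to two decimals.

Total capital V = 30.44 + 54.52 = 84.96.
Equity: weight = 30.44/84.96 = 0.3583; cost = 16.12%.
Convertible notes (debt portion): weight = 54.52/84.96 = 0.6417; after-tax cost = 6.2% × (1 − 18.2%) = 5.0716%.
WACC = 0.3583 × 16.1200% + 0.6417 × 5.0716% = 9.0301%.

9.03%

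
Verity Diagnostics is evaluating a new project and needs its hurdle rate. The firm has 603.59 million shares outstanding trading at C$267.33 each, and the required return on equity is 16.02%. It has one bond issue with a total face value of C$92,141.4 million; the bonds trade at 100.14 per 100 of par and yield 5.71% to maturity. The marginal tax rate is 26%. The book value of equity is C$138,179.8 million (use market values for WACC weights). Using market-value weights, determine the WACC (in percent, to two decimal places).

Market value of equity E = 267.33 × 603.59m = 161357.7147m. Market value of debt D = 92141.4m × 100.14/100 = 92270.39796m.
Total capital V = 161357.7147 + 92270.39796 = 253628.11266.
Equity: weight = 161357.7147/253628.11266 = 0.6362; cost = 16.02%.
Bonds outstanding: weight = 92270.39796/253628.11266 = 0.3638; after-tax cost = 5.71% × (1 − 26%) = 4.2254%.
WACC = 0.6362 × 16.0200% + 0.3638 × 4.2254% = 11.7291%.

11.73%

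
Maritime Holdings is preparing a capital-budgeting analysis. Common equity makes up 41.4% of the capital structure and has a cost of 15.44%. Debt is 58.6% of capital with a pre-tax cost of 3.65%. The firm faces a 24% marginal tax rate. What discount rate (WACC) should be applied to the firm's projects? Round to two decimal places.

8.02%

After-tax cost of debt = 3.65% × (1 − 24%) = 2.7740%.
WACC = 0.414 × 15.4400% + 0.586 × 2.7740% = 8.0177%.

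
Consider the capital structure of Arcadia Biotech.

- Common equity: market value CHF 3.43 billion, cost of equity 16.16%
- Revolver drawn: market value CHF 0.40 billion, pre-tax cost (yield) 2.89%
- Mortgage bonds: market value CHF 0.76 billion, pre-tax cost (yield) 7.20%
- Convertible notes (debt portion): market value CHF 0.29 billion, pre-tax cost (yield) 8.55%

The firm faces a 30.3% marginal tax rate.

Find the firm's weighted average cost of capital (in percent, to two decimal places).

Total capital V = 3.43 + 0.4 + 0.76 + 0.29 = 4.88.
Equity: weight = 3.43/4.88 = 0.7029; cost = 16.16%.
Revolver drawn: weight = 0.4/4.88 = 0.0820; after-tax cost = 2.89% × (1 − 30.3%) = 2.0143%.
Mortgage bonds: weight = 0.76/4.88 = 0.1557; after-tax cost = 7.2% × (1 − 30.3%) = 5.0184%.
Convertible notes (debt portion): weight = 0.29/4.88 = 0.0594; after-tax cost = 8.55% × (1 − 30.3%) = 5.9594%.
WACC = 0.7029 × 16.1600% + 0.0820 × 2.0143% + 0.1557 × 5.0184% + 0.0594 × 5.9594% = 12.6592%.

12.66%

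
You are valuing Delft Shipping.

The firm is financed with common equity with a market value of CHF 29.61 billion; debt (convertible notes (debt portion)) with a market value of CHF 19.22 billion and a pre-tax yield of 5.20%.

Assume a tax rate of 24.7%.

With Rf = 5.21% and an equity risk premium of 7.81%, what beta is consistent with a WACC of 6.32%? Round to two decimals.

Total capital V = 29.61 + 19.22 = 48.83.
Equity weight = 29.61/48.83 = 0.6064.
Convertible notes (debt portion) weight = 19.22/48.83 = 0.3936.
Debt contribution = 0.3936 × 5.2% × (1 − 24.7%) = 1.5412%.
Required equity contribution = 6.32% − 1.5412% = 4.7788%  ⇒  Re = 7.8807%.
CAPM: 7.8807% = 5.21% + β × 7.81%  ⇒  β = 0.3420.

0.34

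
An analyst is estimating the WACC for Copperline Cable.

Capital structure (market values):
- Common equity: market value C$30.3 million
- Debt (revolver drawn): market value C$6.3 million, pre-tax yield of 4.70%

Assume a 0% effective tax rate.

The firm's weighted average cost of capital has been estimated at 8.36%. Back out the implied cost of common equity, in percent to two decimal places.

Total capital V = 30.3 + 6.3 = 36.6.
Equity weight = 30.3/36.6 = 0.8279.
Revolver drawn weight = 6.3/36.6 = 0.1721.
Debt contribution = 0.1721 × 4.7% × (1 − 0%) = 0.8090%.
Required equity contribution = 8.36% − 0.8090% = 7.5510%.
Re = 7.5510% / 0.8279 = 9.1210%.

9.12%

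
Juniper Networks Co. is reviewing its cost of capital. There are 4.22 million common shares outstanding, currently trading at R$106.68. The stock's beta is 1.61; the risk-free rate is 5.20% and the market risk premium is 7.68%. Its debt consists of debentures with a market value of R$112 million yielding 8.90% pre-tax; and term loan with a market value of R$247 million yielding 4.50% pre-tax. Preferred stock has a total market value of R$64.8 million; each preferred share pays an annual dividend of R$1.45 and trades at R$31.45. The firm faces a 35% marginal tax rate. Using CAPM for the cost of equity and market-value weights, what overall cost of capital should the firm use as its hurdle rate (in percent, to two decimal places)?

Cost of equity via CAPM: Re = 5.2% + 1.61 × 7.68% = 17.5648%.
Cost of preferred: Rp = 1.45 / 31.45 = 4.6105%.
Market value of equity E = 106.68 × 4.22m = 450.1896m.
Total capital V = 450.1896 + 64.8 + 112 + 247 = 873.9896.
Equity: weight = 450.1896/873.9896 = 0.5151; cost = 17.5648%.
Preferred: weight = 64.8/873.9896 = 0.0741; cost = 4.6105%.
Debentures: weight = 112/873.9896 = 0.1281; after-tax cost = 8.9% × (1 − 35%) = 5.7850%.
Term loan: weight = 247/873.9896 = 0.2826; after-tax cost = 4.5% × (1 − 35%) = 2.9250%.
WACC = 0.5151 × 17.5648% + 0.0741 × 4.6105% + 0.1281 × 5.7850% + 0.2826 × 2.9250% = 10.9574%.

10.96%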